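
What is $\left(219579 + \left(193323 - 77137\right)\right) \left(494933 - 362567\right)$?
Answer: $44443869990$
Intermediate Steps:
$\left(219579 + \left(193323 - 77137\right)\right) \left(494933 - 362567\right) = \left(219579 + \left(193323 - 77137\right)\right) 132366 = \left(219579 + 116186\right) 132366 = 335765 \cdot 132366 = 44443869990$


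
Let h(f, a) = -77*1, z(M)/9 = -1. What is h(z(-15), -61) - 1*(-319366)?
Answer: 319289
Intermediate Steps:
z(M) = -9 (z(M) = 9*(-1) = -9)
h(f, a) = -77
h(z(-15), -61) - 1*(-319366) = -77 - 1*(-319366) = -77 + 319366 = 319289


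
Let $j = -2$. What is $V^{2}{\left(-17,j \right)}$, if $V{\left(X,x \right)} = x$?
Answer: $4$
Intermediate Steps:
$V^{2}{\left(-17,j \right)} = \left(-2\right)^{2} = 4$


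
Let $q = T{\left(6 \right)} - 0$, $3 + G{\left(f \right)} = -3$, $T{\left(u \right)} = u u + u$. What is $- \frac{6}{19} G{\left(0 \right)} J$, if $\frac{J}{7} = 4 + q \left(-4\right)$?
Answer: $- \frac{41328}{19} \approx -2175.2$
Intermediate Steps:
$T{\left(u \right)} = u + u^{2}$ ($T{\left(u \right)} = u^{2} + u = u + u^{2}$)
$G{\left(f \right)} = -6$ ($G{\left(f \right)} = -3 - 3 = -6$)
$q = 42$ ($q = 6 \left(1 + 6\right) - 0 = 6 \cdot 7 + 0 = 42 + 0 = 42$)
$J = -1148$ ($J = 7 \left(4 + 42 \left(-4\right)\right) = 7 \left(4 - 168\right) = 7 \left(-164\right) = -1148$)
$- \frac{6}{19} G{\left(0 \right)} J = - \frac{6}{19} \left(-6\right) \left(-1148\right) = \left(-6\right) \frac{1}{19} \left(-6\right) \left(-1148\right) = \left(- \frac{6}{19}\right) \left(-6\right) \left(-1148\right) = \frac{36}{19} \left(-1148\right) = - \frac{41328}{19}$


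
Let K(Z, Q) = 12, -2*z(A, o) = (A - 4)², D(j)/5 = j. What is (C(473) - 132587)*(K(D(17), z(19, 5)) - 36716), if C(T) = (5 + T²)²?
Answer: -1837283692282976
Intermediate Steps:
D(j) = 5*j
z(A, o) = -(-4 + A)²/2 (z(A, o) = -(A - 4)²/2 = -(-4 + A)²/2)
(C(473) - 132587)*(K(D(17), z(19, 5)) - 36716) = ((5 + 473²)² - 132587)*(12 - 36716) = ((5 + 223729)² - 132587)*(-36704) = (223734² - 132587)*(-36704) = (50056902756 - 132587)*(-36704) = 50056770169*(-36704) = -1837283692282976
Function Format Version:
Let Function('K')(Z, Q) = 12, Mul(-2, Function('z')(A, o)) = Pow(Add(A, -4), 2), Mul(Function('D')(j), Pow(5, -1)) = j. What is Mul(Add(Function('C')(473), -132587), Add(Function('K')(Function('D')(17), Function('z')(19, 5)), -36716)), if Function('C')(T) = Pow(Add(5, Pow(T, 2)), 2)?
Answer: -1837283692282976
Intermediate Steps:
Function('D')(j) = Mul(5, j)
Function('z')(A, o) = Mul(Rational(-1, 2), Pow(Add(-4, A), 2)) (Function('z')(A, o) = Mul(Rational(-1, 2), Pow(Add(A, -4), 2)) = Mul(Rational(-1, 2), Pow(Add(-4, A), 2)))
Mul(Add(Function('C')(473), -132587), Add(Function('K')(Function('D')(17), Function('z')(19, 5)), -36716)) = Mul(Add(Pow(Add(5, Pow(473, 2)), 2), -132587), Add(12, -36716)) = Mul(Add(Pow(Add(5, 223729), 2), -132587), -36704) = Mul(Add(Pow(223734, 2), -132587), -36704) = Mul(Add(50056902756, -132587), -36704) = Mul(50056770169, -36704) = -1837283692282976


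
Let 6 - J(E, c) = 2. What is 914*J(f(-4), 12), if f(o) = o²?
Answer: 3656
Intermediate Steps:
J(E, c) = 4 (J(E, c) = 6 - 1*2 = 6 - 2 = 4)
914*J(f(-4), 12) = 914*4 = 3656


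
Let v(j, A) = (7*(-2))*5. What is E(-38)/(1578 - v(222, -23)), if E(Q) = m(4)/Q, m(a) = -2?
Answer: 1/31312 ≈ 3.1937e-5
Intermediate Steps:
v(j, A) = -70 (v(j, A) = -14*5 = -70)
E(Q) = -2/Q
E(-38)/(1578 - v(222, -23)) = (-2/(-38))/(1578 - 1*(-70)) = (-2*(-1/38))/(1578 + 70) = (1/19)/1648 = (1/19)*(1/1648) = 1/31312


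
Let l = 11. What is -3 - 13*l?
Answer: -146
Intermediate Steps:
-3 - 13*l = -3 - 13*11 = -3 - 143 = -146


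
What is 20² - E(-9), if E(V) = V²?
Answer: 319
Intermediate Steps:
20² - E(-9) = 20² - 1*(-9)² = 400 - 1*81 = 400 - 81 = 319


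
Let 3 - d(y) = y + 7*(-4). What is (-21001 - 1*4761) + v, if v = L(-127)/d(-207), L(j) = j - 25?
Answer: -3065754/119 ≈ -25763.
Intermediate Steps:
L(j) = -25 + j
d(y) = 31 - y (d(y) = 3 - (y + 7*(-4)) = 3 - (y - 28) = 3 - (-28 + y) = 3 + (28 - y) = 31 - y)
v = -76/119 (v = (-25 - 127)/(31 - 1*(-207)) = -152/(31 + 207) = -152/238 = -152*1/238 = -76/119 ≈ -0.63866)
(-21001 - 1*4761) + v = (-21001 - 1*4761) - 76/119 = (-21001 - 4761) - 76/119 = -25762 - 76/119 = -3065754/119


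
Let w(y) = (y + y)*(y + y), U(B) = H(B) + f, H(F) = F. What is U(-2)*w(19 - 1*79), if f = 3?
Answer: 14400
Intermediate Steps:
U(B) = 3 + B (U(B) = B + 3 = 3 + B)
w(y) = 4*y² (w(y) = (2*y)*(2*y) = 4*y²)
U(-2)*w(19 - 1*79) = (3 - 2)*(4*(19 - 1*79)²) = 1*(4*(19 - 79)²) = 1*(4*(-60)²) = 1*(4*3600) = 1*14400 = 14400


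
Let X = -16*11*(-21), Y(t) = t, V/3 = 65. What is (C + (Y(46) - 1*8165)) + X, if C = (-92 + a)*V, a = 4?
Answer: -21583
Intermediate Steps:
V = 195 (V = 3*65 = 195)
X = 3696 (X = -176*(-21) = 3696)
C = -17160 (C = (-92 + 4)*195 = -88*195 = -17160)
(C + (Y(46) - 1*8165)) + X = (-17160 + (46 - 1*8165)) + 3696 = (-17160 + (46 - 8165)) + 3696 = (-17160 - 8119) + 3696 = -25279 + 3696 = -21583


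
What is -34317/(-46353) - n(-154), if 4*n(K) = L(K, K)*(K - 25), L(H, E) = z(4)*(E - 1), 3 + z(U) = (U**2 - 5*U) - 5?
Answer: 1286075424/15451 ≈ 83236.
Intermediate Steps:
z(U) = -8 + U**2 - 5*U (z(U) = -3 + ((U**2 - 5*U) - 5) = -3 + (-5 + U**2 - 5*U) = -8 + U**2 - 5*U)
L(H, E) = 12 - 12*E (L(H, E) = (-8 + 4**2 - 5*4)*(E - 1) = (-8 + 16 - 20)*(-1 + E) = -12*(-1 + E) = 12 - 12*E)
n(K) = (-25 + K)*(12 - 12*K)/4 (n(K) = ((12 - 12*K)*(K - 25))/4 = ((12 - 12*K)*(-25 + K))/4 = ((-25 + K)*(12 - 12*K))/4 = (-25 + K)*(12 - 12*K)/4)
-34317/(-46353) - n(-154) = -34317/(-46353) - (-3)*(-1 - 154)*(-25 - 154) = -34317*(-1/46353) - (-3)*(-155)*(-179) = 11439/15451 - 1*(-83235) = 11439/15451 + 83235 = 1286075424/15451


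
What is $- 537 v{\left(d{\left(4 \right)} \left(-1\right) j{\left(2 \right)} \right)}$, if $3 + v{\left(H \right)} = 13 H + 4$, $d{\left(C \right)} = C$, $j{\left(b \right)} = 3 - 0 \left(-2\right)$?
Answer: $83235$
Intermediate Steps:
$j{\left(b \right)} = 3$ ($j{\left(b \right)} = 3 - 0 = 3 + 0 = 3$)
$v{\left(H \right)} = 1 + 13 H$ ($v{\left(H \right)} = -3 + \left(13 H + 4\right) = -3 + \left(4 + 13 H\right) = 1 + 13 H$)
$- 537 v{\left(d{\left(4 \right)} \left(-1\right) j{\left(2 \right)} \right)} = - 537 \left(1 + 13 \cdot 4 \left(-1\right) 3\right) = - 537 \left(1 + 13 \left(\left(-4\right) 3\right)\right) = - 537 \left(1 + 13 \left(-12\right)\right) = - 537 \left(1 - 156\right) = \left(-537\right) \left(-155\right) = 83235$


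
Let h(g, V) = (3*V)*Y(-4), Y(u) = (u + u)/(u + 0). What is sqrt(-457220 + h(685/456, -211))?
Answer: I*sqrt(458486) ≈ 677.12*I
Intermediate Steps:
Y(u) = 2 (Y(u) = (2*u)/u = 2)
h(g, V) = 6*V (h(g, V) = (3*V)*2 = 6*V)
sqrt(-457220 + h(685/456, -211)) = sqrt(-457220 + 6*(-211)) = sqrt(-457220 - 1266) = sqrt(-458486) = I*sqrt(458486)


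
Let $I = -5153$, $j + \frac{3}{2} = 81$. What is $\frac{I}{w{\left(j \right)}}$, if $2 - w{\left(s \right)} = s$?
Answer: $\frac{10306}{155} \approx 66.49$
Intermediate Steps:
$j = \frac{159}{2}$ ($j = - \frac{3}{2} + 81 = \frac{159}{2} \approx 79.5$)
$w{\left(s \right)} = 2 - s$
$\frac{I}{w{\left(j \right)}} = - \frac{5153}{2 - \frac{159}{2}} = - \frac{5153}{- \frac{155}{2}} = \left(-5153\right) \left(- \frac{2}{155}\right) = \frac{10306}{155}$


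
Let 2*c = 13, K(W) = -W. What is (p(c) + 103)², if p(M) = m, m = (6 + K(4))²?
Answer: 11449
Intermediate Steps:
c = 13/2 (c = (½)*13 = 13/2 ≈ 6.5000)
m = 4 (m = (6 - 1*4)² = (6 - 4)² = 2² = 4)
p(M) = 4
(p(c) + 103)² = (4 + 103)² = 107² = 11449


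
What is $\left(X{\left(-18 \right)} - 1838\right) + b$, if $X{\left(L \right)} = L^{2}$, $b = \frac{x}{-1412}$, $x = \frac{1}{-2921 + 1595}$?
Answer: $- \frac{2834680367}{1872312} \approx -1514.0$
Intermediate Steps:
$x = - \frac{1}{1326}$ ($x = \frac{1}{-1326} = - \frac{1}{1326} \approx -0.00075415$)
$b = \frac{1}{1872312}$ ($b = - \frac{1}{1326 \left(-1412\right)} = \left(- \frac{1}{1326}\right) \left(- \frac{1}{1412}\right) = \frac{1}{1872312} \approx 5.341 \cdot 10^{-7}$)
$\left(X{\left(-18 \right)} - 1838\right) + b = \left(\left(-18\right)^{2} - 1838\right) + \frac{1}{1872312} = \left(324 - 1838\right) + \frac{1}{1872312} = -1514 + \frac{1}{1872312} = - \frac{2834680367}{1872312}$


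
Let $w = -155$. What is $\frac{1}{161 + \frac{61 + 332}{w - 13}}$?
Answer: $\frac{56}{8885} \approx 0.0063028$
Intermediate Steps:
$\frac{1}{161 + \frac{61 + 332}{w - 13}} = \frac{1}{161 + \frac{61 + 332}{-155 - 13}} = \frac{1}{161 + \frac{393}{-168}} = \frac{1}{161 + 393 \left(- \frac{1}{168}\right)} = \frac{1}{161 - \frac{131}{56}} = \frac{1}{\frac{8885}{56}} = \frac{56}{8885}$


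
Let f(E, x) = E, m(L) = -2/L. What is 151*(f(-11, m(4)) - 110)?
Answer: -18271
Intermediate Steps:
151*(f(-11, m(4)) - 110) = 151*(-11 - 110) = 151*(-121) = -18271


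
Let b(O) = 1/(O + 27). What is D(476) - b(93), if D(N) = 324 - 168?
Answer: 18719/120 ≈ 155.99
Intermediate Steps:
b(O) = 1/(27 + O)
D(N) = 156
D(476) - b(93) = 156 - 1/(27 + 93) = 156 - 1/120 = 18719/120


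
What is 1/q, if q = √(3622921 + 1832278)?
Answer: √5455199/5455199 ≈ 0.00042815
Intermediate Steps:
q = √5455199 ≈ 2335.6
1/q = 1/(√5455199) = √5455199/5455199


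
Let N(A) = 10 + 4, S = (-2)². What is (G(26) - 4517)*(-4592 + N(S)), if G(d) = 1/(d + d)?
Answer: 537647187/26 ≈ 2.0679e+7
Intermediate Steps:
S = 4
G(d) = 1/(2*d)
N(A) = 14
(G(26) - 4517)*(-4592 + N(S)) = ((½)/26 - 4517)*(-4592 + 14) = ((½)*(1/26) - 4517)*(-4578) = (1/52 - 4517)*(-4578) = -234883/52*(-4578) = 537647187/26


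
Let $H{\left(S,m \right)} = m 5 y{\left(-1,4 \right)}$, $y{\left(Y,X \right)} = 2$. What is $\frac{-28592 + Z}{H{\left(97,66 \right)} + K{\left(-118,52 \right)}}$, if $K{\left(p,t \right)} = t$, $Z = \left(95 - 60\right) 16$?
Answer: $- \frac{3504}{89} \approx -39.371$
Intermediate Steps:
$Z = 560$ ($Z = 35 \cdot 16 = 560$)
$H{\left(S,m \right)} = 10 m$ ($H{\left(S,m \right)} = m 5 \cdot 2 = 5 m 2 = 10 m$)
$\frac{-28592 + Z}{H{\left(97,66 \right)} + K{\left(-118,52 \right)}} = \frac{-28592 + 560}{10 \cdot 66 + 52} = - \frac{28032}{660 + 52} = - \frac{28032}{712} = \left(-28032\right) \frac{1}{712} = - \frac{3504}{89}$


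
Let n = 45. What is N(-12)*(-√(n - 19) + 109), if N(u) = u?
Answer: -1308 + 12*√26 ≈ -1246.8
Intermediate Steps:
N(-12)*(-√(n - 19) + 109) = -12*(-√(45 - 19) + 109) = -12*(-√26 + 109) = -12*(109 - √26) = -1308 + 12*√26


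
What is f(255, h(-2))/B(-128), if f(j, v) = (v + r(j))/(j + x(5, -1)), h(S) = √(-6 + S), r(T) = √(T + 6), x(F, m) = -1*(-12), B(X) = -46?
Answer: -√29/4094 - I*√2/6141 ≈ -0.0013154 - 0.00023029*I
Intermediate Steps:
x(F, m) = 12
r(T) = √(6 + T)
f(j, v) = (v + √(6 + j))/(12 + j) (f(j, v) = (v + √(6 + j))/(j + 12) = (v + √(6 + j))/(12 + j))
f(255, h(-2))/B(-128) = ((√(-6 - 2) + √(6 + 255))/(12 + 255))/(-46) = ((√(-8) + √261)/267)*(-1/46) = ((2*I*√2 + 3*√29)/267)*(-1/46) = ((3*√29 + 2*I*√2)/267)*(-1/46) = (√29/89 + 2*I*√2/267)*(-1/46) = -√29/4094 - I*√2/6141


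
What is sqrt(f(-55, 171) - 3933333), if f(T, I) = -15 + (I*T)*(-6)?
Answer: I*sqrt(3876918) ≈ 1969.0*I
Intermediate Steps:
f(T, I) = -15 - 6*I*T
sqrt(f(-55, 171) - 3933333) = sqrt((-15 - 6*171*(-55)) - 3933333) = sqrt((-15 + 56430) - 3933333) = sqrt(56415 - 3933333) = sqrt(-3876918) = I*sqrt(3876918)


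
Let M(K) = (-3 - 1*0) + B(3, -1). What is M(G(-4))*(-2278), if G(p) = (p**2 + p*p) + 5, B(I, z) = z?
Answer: 9112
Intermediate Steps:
G(p) = 5 + 2*p**2 (G(p) = (p**2 + p**2) + 5 = 2*p**2 + 5 = 5 + 2*p**2)
M(K) = -4 (M(K) = (-3 - 1*0) - 1 = (-3 + 0) - 1 = -3 - 1 = -4)
M(G(-4))*(-2278) = -4*(-2278) = 9112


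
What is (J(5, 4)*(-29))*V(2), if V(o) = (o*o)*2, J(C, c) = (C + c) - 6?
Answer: -696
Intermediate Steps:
J(C, c) = -6 + C + c
V(o) = 2*o² (V(o) = o²*2 = 2*o²)
(J(5, 4)*(-29))*V(2) = ((-6 + 5 + 4)*(-29))*(2*2²) = (3*(-29))*(2*4) = -87*8 = -696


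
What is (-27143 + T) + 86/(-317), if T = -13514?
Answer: -12888355/317 ≈ -40657.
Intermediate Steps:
(-27143 + T) + 86/(-317) = (-27143 - 13514) + 86/(-317) = -40657 + 86*(-1/317) = -40657 - 86/317 = -12888355/317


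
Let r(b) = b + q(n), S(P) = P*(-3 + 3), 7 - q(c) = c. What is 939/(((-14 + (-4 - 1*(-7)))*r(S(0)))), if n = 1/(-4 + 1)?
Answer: -2817/242 ≈ -11.641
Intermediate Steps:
n = -⅓ (n = 1/(-3) = -⅓ ≈ -0.33333)
q(c) = 7 - c
S(P) = 0 (S(P) = P*0 = 0)
r(b) = 22/3 + b (r(b) = b + (7 - 1*(-⅓)) = b + (7 + ⅓) = b + 22/3 = 22/3 + b)
939/(((-14 + (-4 - 1*(-7)))*r(S(0)))) = 939/(((-14 + (-4 - 1*(-7)))*(22/3 + 0))) = 939/(((-14 + (-4 + 7))*(22/3))) = 939/(((-14 + 3)*(22/3))) = 939/((-11*22/3)) = 939/(-242/3) = 939*(-3/242) = -2817/242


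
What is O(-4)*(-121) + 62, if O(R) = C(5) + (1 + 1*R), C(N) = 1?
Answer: 304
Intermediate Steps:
O(R) = 2 + R (O(R) = 1 + (1 + 1*R) = 1 + (1 + R) = 2 + R)
O(-4)*(-121) + 62 = (2 - 4)*(-121) + 62 = -2*(-121) + 62 = 242 + 62 = 304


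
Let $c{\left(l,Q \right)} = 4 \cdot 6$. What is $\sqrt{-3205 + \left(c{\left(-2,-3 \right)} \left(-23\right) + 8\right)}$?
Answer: $i \sqrt{3749} \approx 61.229 i$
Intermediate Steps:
$c{\left(l,Q \right)} = 24$
$\sqrt{-3205 + \left(c{\left(-2,-3 \right)} \left(-23\right) + 8\right)} = \sqrt{-3205 + \left(24 \left(-23\right) + 8\right)} = \sqrt{-3205 + \left(-552 + 8\right)} = \sqrt{-3205 - 544} = \sqrt{-3749} = i \sqrt{3749}$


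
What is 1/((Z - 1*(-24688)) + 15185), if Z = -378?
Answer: 1/39495 ≈ 2.5320e-5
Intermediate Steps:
1/((Z - 1*(-24688)) + 15185) = 1/((-378 - 1*(-24688)) + 15185) = 1/((-378 + 24688) + 15185) = 1/(24310 + 15185) = 1/39495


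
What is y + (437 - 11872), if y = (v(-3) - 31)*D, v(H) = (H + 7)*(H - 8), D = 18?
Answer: -12785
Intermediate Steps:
v(H) = (-8 + H)*(7 + H) (v(H) = (7 + H)*(-8 + H) = (-8 + H)*(7 + H))
y = -1350 (y = ((-56 + (-3)² - 1*(-3)) - 31)*18 = ((-56 + 9 + 3) - 31)*18 = (-44 - 31)*18 = -75*18 = -1350)
y + (437 - 11872) = -1350 + (437 - 11872) = -1350 - 11435 = -12785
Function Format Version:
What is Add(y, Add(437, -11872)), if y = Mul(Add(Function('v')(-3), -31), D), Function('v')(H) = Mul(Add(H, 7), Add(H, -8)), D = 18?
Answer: -12785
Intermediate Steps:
Function('v')(H) = Mul(Add(-8, H), Add(7, H)) (Function('v')(H) = Mul(Add(7, H), Add(-8, H)) = Mul(Add(-8, H), Add(7, H)))
y = -1350 (y = Mul(Add(Add(-56, Pow(-3, 2), Mul(-1, -3)), -31), 18) = Mul(Add(Add(-56, 9, 3), -31), 18) = Mul(Add(-44, -31), 18) = Mul(-75, 18) = -1350)
Add(y, Add(437, -11872)) = Add(-1350, Add(437, -11872)) = Add(-1350, -11435) = -12785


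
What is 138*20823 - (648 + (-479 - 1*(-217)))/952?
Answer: 1367821031/476 ≈ 2.8736e+6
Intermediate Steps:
138*20823 - (648 + (-479 - 1*(-217)))/952 = 2873574 - (648 + (-479 + 217))/952 = 2873574 - (648 - 262)/952 = 2873574 - 386/952 = 2873574 - 1*193/476 = 2873574 - 193/476 = 1367821031/476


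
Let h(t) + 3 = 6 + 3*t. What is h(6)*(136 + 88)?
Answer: 4704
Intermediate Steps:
h(t) = 3 + 3*t (h(t) = -3 + (6 + 3*t) = 3 + 3*t)
h(6)*(136 + 88) = (3 + 3*6)*(136 + 88) = (3 + 18)*224 = 21*224 = 4704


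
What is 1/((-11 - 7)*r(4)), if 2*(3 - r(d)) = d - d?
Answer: -1/54 ≈ -0.018519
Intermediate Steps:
r(d) = 3 (r(d) = 3 - (d - d)/2 = 3 - ½*0 = 3 + 0 = 3)
1/((-11 - 7)*r(4)) = 1/((-11 - 7)*3) = 1/(-18*3) = 1/(-54) = -1/54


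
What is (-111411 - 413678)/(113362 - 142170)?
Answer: 525089/28808 ≈ 18.227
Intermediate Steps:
(-111411 - 413678)/(113362 - 142170) = -525089/(-28808) = -525089*(-1/28808) = 525089/28808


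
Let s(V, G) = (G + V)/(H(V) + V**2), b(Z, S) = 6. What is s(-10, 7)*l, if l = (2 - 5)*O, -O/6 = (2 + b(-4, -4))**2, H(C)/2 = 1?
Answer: -576/17 ≈ -33.882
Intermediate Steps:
H(C) = 2 (H(C) = 2*1 = 2)
O = -384 (O = -6*(2 + 6)**2 = -6*8**2 = -6*64 = -384)
s(V, G) = (G + V)/(2 + V**2)
l = 1152 (l = (2 - 5)*(-384) = -3*(-384) = 1152)
s(-10, 7)*l = ((7 - 10)/(2 + (-10)**2))*1152 = (-3/(2 + 100))*1152 = (-3/102)*1152 = ((1/102)*(-3))*1152 = -1/34*1152 = -576/17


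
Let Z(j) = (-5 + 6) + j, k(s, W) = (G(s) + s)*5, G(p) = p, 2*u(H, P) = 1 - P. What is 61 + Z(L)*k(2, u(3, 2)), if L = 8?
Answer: 241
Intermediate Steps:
u(H, P) = ½ - P/2 (u(H, P) = (1 - P)/2 = ½ - P/2)
k(s, W) = 10*s (k(s, W) = (s + s)*5 = (2*s)*5 = 10*s)
Z(j) = 1 + j
61 + Z(L)*k(2, u(3, 2)) = 61 + (1 + 8)*(10*2) = 61 + 9*20 = 61 + 180 = 241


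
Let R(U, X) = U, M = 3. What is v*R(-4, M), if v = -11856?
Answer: 47424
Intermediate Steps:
v*R(-4, M) = -11856*(-4) = 47424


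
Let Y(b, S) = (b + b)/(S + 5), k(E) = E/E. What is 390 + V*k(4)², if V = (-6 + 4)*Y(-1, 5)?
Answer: 1952/5 ≈ 390.40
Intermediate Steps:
k(E) = 1
Y(b, S) = 2*b/(5 + S) (Y(b, S) = (2*b)/(5 + S) = 2*b/(5 + S))
V = ⅖ (V = (-6 + 4)*(2*(-1)/(5 + 5)) = -4*(-1)/10 = -2*(-⅕) = ⅖ ≈ 0.40000)
390 + V*k(4)² = 390 + (⅖)*1² = 390 + (⅖)*1 = 390 + ⅖ = 1952/5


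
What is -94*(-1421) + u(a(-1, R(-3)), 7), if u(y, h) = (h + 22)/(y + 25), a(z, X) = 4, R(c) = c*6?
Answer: 133575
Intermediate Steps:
R(c) = 6*c
u(y, h) = (22 + h)/(25 + y)
-94*(-1421) + u(a(-1, R(-3)), 7) = -94*(-1421) + (22 + 7)/(25 + 4) = 133574 + 29/29 = 133574 + (1/29)*29 = 133574 + 1 = 133575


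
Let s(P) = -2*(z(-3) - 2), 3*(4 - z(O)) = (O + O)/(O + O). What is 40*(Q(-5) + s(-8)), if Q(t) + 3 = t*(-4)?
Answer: 1640/3 ≈ 546.67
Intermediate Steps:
z(O) = 11/3 (z(O) = 4 - (O + O)/(3*(O + O)) = 4 - 2*O/(3*(2*O)) = 4 - 2*O*1/(2*O)/3 = 4 - ⅓*1 = 4 - ⅓ = 11/3)
s(P) = -10/3 (s(P) = -2*(11/3 - 2) = -2*5/3 = -10/3)
Q(t) = -3 - 4*t (Q(t) = -3 + t*(-4) = -3 - 4*t)
40*(Q(-5) + s(-8)) = 40*((-3 - 4*(-5)) - 10/3) = 40*((-3 + 20) - 10/3) = 40*(17 - 10/3) = 40*(41/3) = 1640/3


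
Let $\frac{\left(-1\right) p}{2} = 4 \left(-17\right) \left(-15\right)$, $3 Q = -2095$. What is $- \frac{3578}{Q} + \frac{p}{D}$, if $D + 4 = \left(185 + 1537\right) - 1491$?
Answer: $- \frac{1837182}{475565} \approx -3.8632$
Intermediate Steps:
$Q = - \frac{2095}{3}$ ($Q = \frac{1}{3} \left(-2095\right) = - \frac{2095}{3} \approx -698.33$)
$D = 227$ ($D = -4 + \left(\left(185 + 1537\right) - 1491\right) = -4 + \left(1722 - 1491\right) = -4 + 231 = 227$)
$p = -2040$ ($p = - 2 \cdot 4 \left(-17\right) \left(-15\right) = - 2 \left(\left(-68\right) \left(-15\right)\right) = \left(-2\right) 1020 = -2040$)
$- \frac{3578}{Q} + \frac{p}{D} = - \frac{3578}{- \frac{2095}{3}} - \frac{2040}{227} = \left(-3578\right) \left(- \frac{3}{2095}\right) - \frac{2040}{227} = \frac{10734}{2095} - \frac{2040}{227} = - \frac{1837182}{475565}$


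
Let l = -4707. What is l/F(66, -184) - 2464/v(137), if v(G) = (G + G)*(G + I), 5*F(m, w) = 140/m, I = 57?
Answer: -2064202283/186046 ≈ -11095.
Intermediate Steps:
F(m, w) = 28/m (F(m, w) = (140/m)/5 = 28/m)
v(G) = 2*G*(57 + G) (v(G) = (G + G)*(G + 57) = (2*G)*(57 + G) = 2*G*(57 + G))
l/F(66, -184) - 2464/v(137) = -4707/(28/66) - 2464*1/(274*(57 + 137)) = -4707/(28*(1/66)) - 2464/(2*137*194) = -4707/14/33 - 2464/53156 = -4707*33/14 - 2464*1/53156 = -155331/14 - 616/13289 = -2064202283/186046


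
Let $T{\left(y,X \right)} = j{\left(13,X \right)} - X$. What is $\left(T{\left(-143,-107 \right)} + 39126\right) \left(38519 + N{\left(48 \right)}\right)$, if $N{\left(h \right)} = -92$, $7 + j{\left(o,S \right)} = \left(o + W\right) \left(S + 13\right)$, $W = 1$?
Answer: $1456767570$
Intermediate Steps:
$j{\left(o,S \right)} = -7 + \left(1 + o\right) \left(13 + S\right)$ ($j{\left(o,S \right)} = -7 + \left(o + 1\right) \left(S + 13\right) = -7 + \left(1 + o\right) \left(13 + S\right)$)
$T{\left(y,X \right)} = 175 + 13 X$ ($T{\left(y,X \right)} = \left(6 + X + 13 \cdot 13 + X 13\right) - X = \left(6 + X + 169 + 13 X\right) - X = \left(175 + 14 X\right) - X = 175 + 13 X$)
$\left(T{\left(-143,-107 \right)} + 39126\right) \left(38519 + N{\left(48 \right)}\right) = \left(\left(175 + 13 \left(-107\right)\right) + 39126\right) \left(38519 - 92\right) = \left(\left(175 - 1391\right) + 39126\right) 38427 = \left(-1216 + 39126\right) 38427 = 37910 \cdot 38427 = 1456767570$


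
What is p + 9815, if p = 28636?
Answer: 38451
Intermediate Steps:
p + 9815 = 28636 + 9815 = 38451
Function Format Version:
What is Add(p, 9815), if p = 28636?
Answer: 38451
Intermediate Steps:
Add(p, 9815) = Add(28636, 9815) = 38451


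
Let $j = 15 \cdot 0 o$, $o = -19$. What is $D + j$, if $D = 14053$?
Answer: $14053$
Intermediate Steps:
$j = 0$ ($j = 15 \cdot 0 \left(-19\right) = 0 \left(-19\right) = 0$)
$D + j = 14053 + 0 = 14053$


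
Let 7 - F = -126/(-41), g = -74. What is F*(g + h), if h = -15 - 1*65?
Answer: -24794/41 ≈ -604.73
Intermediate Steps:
F = 161/41 (F = 7 - (-126)/(-41) = 7 - (-126)*(-1)/41 = 7 - 1*126/41 = 7 - 126/41 = 161/41 ≈ 3.9268)
h = -80 (h = -15 - 65 = -80)
F*(g + h) = 161*(-74 - 80)/41 = (161/41)*(-154) = -24794/41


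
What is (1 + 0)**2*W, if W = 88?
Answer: 88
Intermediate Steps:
(1 + 0)**2*W = (1 + 0)**2*88 = 1**2*88 = 1*88 = 88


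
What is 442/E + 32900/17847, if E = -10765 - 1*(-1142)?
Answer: 308708326/171741681 ≈ 1.7975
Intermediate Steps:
E = -9623 (E = -10765 + 1142 = -9623)
442/E + 32900/17847 = 442/(-9623) + 32900/17847 = 442*(-1/9623) + 32900*(1/17847) = -442/9623 + 32900/17847 = 308708326/171741681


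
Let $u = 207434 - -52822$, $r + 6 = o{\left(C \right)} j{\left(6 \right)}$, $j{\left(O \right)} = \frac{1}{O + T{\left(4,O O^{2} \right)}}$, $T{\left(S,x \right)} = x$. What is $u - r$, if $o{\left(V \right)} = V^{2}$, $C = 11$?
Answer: $\frac{57778043}{222} \approx 2.6026 \cdot 10^{5}$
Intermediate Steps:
$j{\left(O \right)} = \frac{1}{O + O^{3}}$ ($j{\left(O \right)} = \frac{1}{O + O O^{2}} = \frac{1}{O + O^{3}}$)
$r = - \frac{1211}{222}$ ($r = -6 + \frac{11^{2}}{6 + 6^{3}} = -6 + \frac{121}{6 + 216} = -6 + \frac{121}{222} = - \frac{1211}{222} \approx -5.455$)
$u = 260256$ ($u = 207434 + 52822 = 260256$)
$u - r = 260256 - - \frac{1211}{222} = 260256 + \frac{1211}{222} = \frac{57778043}{222}$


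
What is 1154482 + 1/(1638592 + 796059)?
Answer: 2810760755783/2434651 ≈ 1.1545e+6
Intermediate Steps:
1154482 + 1/(1638592 + 796059) = 1154482 + 1/2434651 = 2810760755783/2434651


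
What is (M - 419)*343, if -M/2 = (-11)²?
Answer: -226723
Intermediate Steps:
M = -242 (M = -2*(-11)² = -2*121 = -242)
(M - 419)*343 = (-242 - 419)*343 = -661*343 = -226723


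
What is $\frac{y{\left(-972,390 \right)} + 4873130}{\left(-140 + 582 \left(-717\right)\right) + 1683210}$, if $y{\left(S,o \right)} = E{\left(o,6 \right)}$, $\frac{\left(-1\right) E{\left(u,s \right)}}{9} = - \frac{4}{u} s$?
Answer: $\frac{158376743}{41137720} \approx 3.8499$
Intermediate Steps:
$E{\left(u,s \right)} = \frac{36 s}{u}$ ($E{\left(u,s \right)} = - 9 - \frac{4}{u} s = - 9 \left(- \frac{4 s}{u}\right) = \frac{36 s}{u}$)
$y{\left(S,o \right)} = \frac{216}{o}$ ($y{\left(S,o \right)} = 36 \cdot 6 \frac{1}{o} = \frac{216}{o}$)
$\frac{y{\left(-972,390 \right)} + 4873130}{\left(-140 + 582 \left(-717\right)\right) + 1683210} = \frac{\frac{216}{390} + 4873130}{\left(-140 + 582 \left(-717\right)\right) + 1683210} = \frac{216 \cdot \frac{1}{390} + 4873130}{\left(-140 - 417294\right) + 1683210} = \frac{\frac{36}{65} + 4873130}{-417434 + 1683210} = \frac{316753486}{65 \cdot 1265776} = \frac{316753486}{65} \cdot \frac{1}{1265776} = \frac{158376743}{41137720}$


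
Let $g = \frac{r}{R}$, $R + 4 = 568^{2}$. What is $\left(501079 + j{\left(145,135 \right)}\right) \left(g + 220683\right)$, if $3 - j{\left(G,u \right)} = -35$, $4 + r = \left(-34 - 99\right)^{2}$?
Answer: $\frac{2378527357426731}{21508} \approx 1.1059 \cdot 10^{11}$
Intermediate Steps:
$R = 322620$ ($R = -4 + 568^{2} = -4 + 322624 = 322620$)
$r = 17685$ ($r = -4 + \left(-34 - 99\right)^{2} = -4 + \left(-133\right)^{2} = -4 + 17689 = 17685$)
$j{\left(G,u \right)} = 38$ ($j{\left(G,u \right)} = 3 - -35 = 3 + 35 = 38$)
$g = \frac{1179}{21508}$ ($g = \frac{17685}{322620} = 17685 \cdot \frac{1}{322620} = \frac{1179}{21508} \approx 0.054817$)
$\left(501079 + j{\left(145,135 \right)}\right) \left(g + 220683\right) = \left(501079 + 38\right) \left(\frac{1179}{21508} + 220683\right) = 501117 \cdot \frac{4746451143}{21508} = \frac{2378527357426731}{21508}$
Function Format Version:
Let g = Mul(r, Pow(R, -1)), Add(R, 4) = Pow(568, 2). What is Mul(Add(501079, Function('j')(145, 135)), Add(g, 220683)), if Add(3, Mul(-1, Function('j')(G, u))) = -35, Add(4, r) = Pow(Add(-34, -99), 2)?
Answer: Rational(2378527357426731, 21508) ≈ 1.1059e+11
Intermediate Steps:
R = 322620 (R = Add(-4, Pow(568, 2)) = Add(-4, 322624) = 322620)
r = 17685 (r = Add(-4, Pow(Add(-34, -99), 2)) = Add(-4, Pow(-133, 2)) = Add(-4, 17689) = 17685)
Function('j')(G, u) = 38 (Function('j')(G, u) = Add(3, Mul(-1, -35)) = Add(3, 35) = 38)
g = Rational(1179, 21508) (g = Mul(17685, Pow(322620, -1)) = Mul(17685, Rational(1, 322620)) = Rational(1179, 21508) ≈ 0.054817)
Mul(Add(501079, Function('j')(145, 135)), Add(g, 220683)) = Mul(Add(501079, 38), Add(Rational(1179, 21508), 220683)) = Mul(501117, Rational(4746451143, 21508)) = Rational(2378527357426731, 21508)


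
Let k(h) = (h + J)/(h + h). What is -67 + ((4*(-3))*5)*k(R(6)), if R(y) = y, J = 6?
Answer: -127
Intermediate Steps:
k(h) = (6 + h)/(2*h) (k(h) = (h + 6)/(h + h) = (6 + h)/((2*h)) = (6 + h)*(1/(2*h)) = (6 + h)/(2*h))
-67 + ((4*(-3))*5)*k(R(6)) = -67 + ((4*(-3))*5)*((½)*(6 + 6)/6) = -67 + (-12*5)*((½)*(⅙)*12) = -67 - 60*1 = -67 - 60 = -127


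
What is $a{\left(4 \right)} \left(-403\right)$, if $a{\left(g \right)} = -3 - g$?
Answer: $2821$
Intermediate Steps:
$a{\left(4 \right)} \left(-403\right) = \left(-3 - 4\right) \left(-403\right) = \left(-7\right) \left(-403\right) = 2821$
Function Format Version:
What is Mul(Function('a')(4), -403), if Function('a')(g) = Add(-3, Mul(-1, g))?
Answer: 2821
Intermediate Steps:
Mul(Function('a')(4), -403) = Mul(Add(-3, Mul(-1, 4)), -403) = Mul(Add(-3, -4), -403) = Mul(-7, -403) = 2821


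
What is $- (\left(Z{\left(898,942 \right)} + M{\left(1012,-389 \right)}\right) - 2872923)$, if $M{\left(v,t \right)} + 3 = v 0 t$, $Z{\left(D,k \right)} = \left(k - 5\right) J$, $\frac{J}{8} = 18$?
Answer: $2737998$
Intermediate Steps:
$J = 144$ ($J = 8 \cdot 18 = 144$)
$Z{\left(D,k \right)} = -720 + 144 k$ ($Z{\left(D,k \right)} = \left(k - 5\right) 144 = \left(-5 + k\right) 144 = -720 + 144 k$)
$M{\left(v,t \right)} = -3$ ($M{\left(v,t \right)} = -3 + v 0 t = -3 + 0 t = -3 + 0 = -3$)
$- (\left(Z{\left(898,942 \right)} + M{\left(1012,-389 \right)}\right) - 2872923) = - (\left(\left(-720 + 144 \cdot 942\right) - 3\right) - 2872923) = - (\left(\left(-720 + 135648\right) - 3\right) - 2872923) = - (\left(134928 - 3\right) - 2872923) = - (134925 - 2872923) = \left(-1\right) \left(-2737998\right) = 2737998$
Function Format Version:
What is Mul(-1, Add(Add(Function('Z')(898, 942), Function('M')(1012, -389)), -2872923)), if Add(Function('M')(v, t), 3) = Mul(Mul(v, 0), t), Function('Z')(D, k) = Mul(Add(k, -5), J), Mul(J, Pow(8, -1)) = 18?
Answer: 2737998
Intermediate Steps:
J = 144 (J = Mul(8, 18) = 144)
Function('Z')(D, k) = Add(-720, Mul(144, k)) (Function('Z')(D, k) = Mul(Add(k, -5), 144) = Mul(Add(-5, k), 144) = Add(-720, Mul(144, k)))
Function('M')(v, t) = -3 (Function('M')(v, t) = Add(-3, Mul(Mul(v, 0), t)) = Add(-3, Mul(0, t)) = Add(-3, 0) = -3)
Mul(-1, Add(Add(Function('Z')(898, 942), Function('M')(1012, -389)), -2872923)) = Mul(-1, Add(Add(Add(-720, Mul(144, 942)), -3), -2872923)) = Mul(-1, Add(Add(Add(-720, 135648), -3), -2872923)) = Mul(-1, Add(Add(134928, -3), -2872923)) = Mul(-1, Add(134925, -2872923)) = Mul(-1, -2737998) = 2737998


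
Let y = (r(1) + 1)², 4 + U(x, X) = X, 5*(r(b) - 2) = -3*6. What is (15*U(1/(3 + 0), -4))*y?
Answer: -216/5 ≈ -43.200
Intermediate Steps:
r(b) = -8/5 (r(b) = 2 + (-3*6)/5 = 2 + (⅕)*(-18) = 2 - 18/5 = -8/5)
U(x, X) = -4 + X
y = 9/25 (y = (-8/5 + 1)² = (-⅗)² = 9/25 ≈ 0.36000)
(15*U(1/(3 + 0), -4))*y = (15*(-4 - 4))*(9/25) = (15*(-8))*(9/25) = -120*9/25 = -216/5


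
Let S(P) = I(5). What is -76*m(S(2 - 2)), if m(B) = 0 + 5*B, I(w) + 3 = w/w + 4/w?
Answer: 456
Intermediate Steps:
I(w) = -2 + 4/w (I(w) = -3 + (w/w + 4/w) = -3 + (1 + 4/w) = -2 + 4/w)
S(P) = -6/5 (S(P) = -2 + 4/5 = -2 + 4*(⅕) = -2 + ⅘ = -6/5)
m(B) = 5*B
-76*m(S(2 - 2)) = -380*(-6)/5 = -76*(-6) = 456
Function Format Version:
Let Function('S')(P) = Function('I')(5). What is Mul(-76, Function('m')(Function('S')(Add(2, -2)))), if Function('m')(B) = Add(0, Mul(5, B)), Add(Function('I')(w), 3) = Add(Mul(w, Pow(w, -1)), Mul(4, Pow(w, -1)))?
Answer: 456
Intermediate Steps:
Function('I')(w) = Add(-2, Mul(4, Pow(w, -1))) (Function('I')(w) = Add(-3, Add(Mul(w, Pow(w, -1)), Mul(4, Pow(w, -1)))) = Add(-3, Add(1, Mul(4, Pow(w, -1)))) = Add(-2, Mul(4, Pow(w, -1))))
Function('S')(P) = Rational(-6, 5) (Function('S')(P) = Add(-2, Mul(4, Pow(5, -1))) = Add(-2, Mul(4, Rational(1, 5))) = Add(-2, Rational(4, 5)) = Rational(-6, 5))
Function('m')(B) = Mul(5, B)
Mul(-76, Function('m')(Function('S')(Add(2, -2)))) = Mul(-76, Mul(5, Rational(-6, 5))) = Mul(-76, -6) = 456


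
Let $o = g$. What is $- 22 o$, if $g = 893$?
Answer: $-19646$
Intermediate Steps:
$o = 893$
$- 22 o = \left(-22\right) 893 = -19646$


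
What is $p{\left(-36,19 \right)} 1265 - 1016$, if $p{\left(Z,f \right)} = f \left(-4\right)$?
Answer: $-97156$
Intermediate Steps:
$p{\left(Z,f \right)} = - 4 f$
$p{\left(-36,19 \right)} 1265 - 1016 = \left(-4\right) 19 \cdot 1265 - 1016 = \left(-76\right) 1265 - 1016 = -96140 - 1016 = -97156$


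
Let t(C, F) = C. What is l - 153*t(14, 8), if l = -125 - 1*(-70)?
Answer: -2197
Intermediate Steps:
l = -55 (l = -125 + 70 = -55)
l - 153*t(14, 8) = -55 - 153*14 = -55 - 2142 = -2197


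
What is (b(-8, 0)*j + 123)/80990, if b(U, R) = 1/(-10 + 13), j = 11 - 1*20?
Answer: 12/8099 ≈ 0.0014817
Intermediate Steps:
j = -9 (j = 11 - 20 = -9)
b(U, R) = ⅓ (b(U, R) = 1/3 = ⅓)
(b(-8, 0)*j + 123)/80990 = ((⅓)*(-9) + 123)/80990 = (-3 + 123)*(1/80990) = 120*(1/80990) = 12/8099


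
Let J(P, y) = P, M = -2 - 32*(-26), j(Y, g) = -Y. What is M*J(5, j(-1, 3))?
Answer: 4150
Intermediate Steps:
M = 830 (M = -2 + 832 = 830)
M*J(5, j(-1, 3)) = 830*5 = 4150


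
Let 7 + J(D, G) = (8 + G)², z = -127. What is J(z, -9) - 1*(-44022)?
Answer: 44016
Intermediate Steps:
J(D, G) = -7 + (8 + G)²
J(z, -9) - 1*(-44022) = (-7 + (8 - 9)²) - 1*(-44022) = (-7 + (-1)²) + 44022 = (-7 + 1) + 44022 = -6 + 44022 = 44016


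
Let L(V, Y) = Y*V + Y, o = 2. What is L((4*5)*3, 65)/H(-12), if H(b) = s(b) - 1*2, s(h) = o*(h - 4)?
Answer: -3965/34 ≈ -116.62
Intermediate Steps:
s(h) = -8 + 2*h (s(h) = 2*(h - 4) = 2*(-4 + h) = -8 + 2*h)
H(b) = -10 + 2*b (H(b) = (-8 + 2*b) - 1*2 = (-8 + 2*b) - 2 = -10 + 2*b)
L(V, Y) = Y + V*Y (L(V, Y) = V*Y + Y = Y + V*Y)
L((4*5)*3, 65)/H(-12) = (65*(1 + (4*5)*3))/(-10 + 2*(-12)) = (65*(1 + 20*3))/(-10 - 24) = (65*(1 + 60))/(-34) = (65*61)*(-1/34) = 3965*(-1/34) = -3965/34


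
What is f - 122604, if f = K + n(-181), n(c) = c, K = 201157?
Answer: 78372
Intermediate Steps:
f = 200976 (f = 201157 - 181 = 200976)
f - 122604 = 200976 - 122604 = 78372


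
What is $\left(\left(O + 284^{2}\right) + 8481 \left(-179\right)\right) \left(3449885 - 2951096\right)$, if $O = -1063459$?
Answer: $-1247422407678$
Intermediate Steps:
$\left(\left(O + 284^{2}\right) + 8481 \left(-179\right)\right) \left(3449885 - 2951096\right) = \left(\left(-1063459 + 284^{2}\right) + 8481 \left(-179\right)\right) \left(3449885 - 2951096\right) = \left(\left(-1063459 + 80656\right) - 1518099\right) 498789 = \left(-982803 - 1518099\right) 498789 = \left(-2500902\right) 498789 = -1247422407678$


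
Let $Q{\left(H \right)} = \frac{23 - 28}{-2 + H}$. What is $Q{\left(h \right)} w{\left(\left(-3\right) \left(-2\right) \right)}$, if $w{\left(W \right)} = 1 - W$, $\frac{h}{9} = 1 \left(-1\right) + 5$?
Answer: $\frac{25}{34} \approx 0.73529$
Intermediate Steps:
$h = 36$ ($h = 9 \left(1 \left(-1\right) + 5\right) = 9 \left(-1 + 5\right) = 9 \cdot 4 = 36$)
$Q{\left(H \right)} = - \frac{5}{-2 + H}$
$Q{\left(h \right)} w{\left(\left(-3\right) \left(-2\right) \right)} = - \frac{5}{-2 + 36} \left(1 - \left(-3\right) \left(-2\right)\right) = - \frac{5}{34} \left(1 - 6\right) = \left(-5\right) \frac{1}{34} \left(1 - 6\right) = \left(- \frac{5}{34}\right) \left(-5\right) = \frac{25}{34}$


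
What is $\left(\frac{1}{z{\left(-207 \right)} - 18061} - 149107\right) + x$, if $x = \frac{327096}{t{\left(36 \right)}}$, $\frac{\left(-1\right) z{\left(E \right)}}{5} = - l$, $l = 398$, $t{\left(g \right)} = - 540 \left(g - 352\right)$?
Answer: $- \frac{1893051555569}{12696090} \approx -1.4911 \cdot 10^{5}$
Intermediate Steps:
$t{\left(g \right)} = 190080 - 540 g$ ($t{\left(g \right)} = - 540 \left(-352 + g\right) = 190080 - 540 g$)
$z{\left(E \right)} = 1990$ ($z{\left(E \right)} = - 5 \left(\left(-1\right) 398\right) = \left(-5\right) \left(-398\right) = 1990$)
$x = \frac{4543}{2370}$ ($x = \frac{327096}{190080 - 19440} = \frac{327096}{170640} = 327096 \cdot \frac{1}{170640} = \frac{4543}{2370} \approx 1.9169$)
$\left(\frac{1}{z{\left(-207 \right)} - 18061} - 149107\right) + x = \left(\frac{1}{1990 - 18061} - 149107\right) + \frac{4543}{2370} = \left(\frac{1}{-16071} - 149107\right) + \frac{4543}{2370} = \left(- \frac{1}{16071} - 149107\right) + \frac{4543}{2370} = - \frac{2396298598}{16071} + \frac{4543}{2370} = - \frac{1893051555569}{12696090}$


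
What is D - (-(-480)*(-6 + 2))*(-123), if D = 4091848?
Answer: 3855688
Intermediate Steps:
D - (-(-480)*(-6 + 2))*(-123) = 4091848 - (-(-480)*(-6 + 2))*(-123) = 4091848 - (-(-480)*(-4))*(-123) = 4091848 - (-160*12)*(-123) = 4091848 - (-1920)*(-123) = 4091848 - 1*236160 = 4091848 - 236160 = 3855688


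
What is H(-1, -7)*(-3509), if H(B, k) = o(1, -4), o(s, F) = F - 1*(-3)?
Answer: 3509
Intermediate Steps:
o(s, F) = 3 + F (o(s, F) = F + 3 = 3 + F)
H(B, k) = -1 (H(B, k) = 3 - 4 = -1)
H(-1, -7)*(-3509) = -1*(-3509) = 3509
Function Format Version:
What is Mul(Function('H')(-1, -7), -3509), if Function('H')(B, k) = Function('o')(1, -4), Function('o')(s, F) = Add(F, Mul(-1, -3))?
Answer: 3509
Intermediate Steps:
Function('o')(s, F) = Add(3, F) (Function('o')(s, F) = Add(F, 3) = Add(3, F))
Function('H')(B, k) = -1 (Function('H')(B, k) = Add(3, -4) = -1)
Mul(Function('H')(-1, -7), -3509) = Mul(-1, -3509) = 3509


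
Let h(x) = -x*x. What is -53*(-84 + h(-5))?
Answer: 5777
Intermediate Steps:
h(x) = -x²
-53*(-84 + h(-5)) = -53*(-84 - 1*(-5)²) = -53*(-84 - 1*25) = -53*(-84 - 25) = -53*(-109) = 5777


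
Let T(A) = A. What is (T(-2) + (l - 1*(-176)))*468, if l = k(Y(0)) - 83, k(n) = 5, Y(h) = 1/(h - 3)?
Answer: 44928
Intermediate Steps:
Y(h) = 1/(-3 + h)
l = -78 (l = 5 - 83 = -78)
(T(-2) + (l - 1*(-176)))*468 = (-2 + (-78 - 1*(-176)))*468 = (-2 + (-78 + 176))*468 = (-2 + 98)*468 = 96*468 = 44928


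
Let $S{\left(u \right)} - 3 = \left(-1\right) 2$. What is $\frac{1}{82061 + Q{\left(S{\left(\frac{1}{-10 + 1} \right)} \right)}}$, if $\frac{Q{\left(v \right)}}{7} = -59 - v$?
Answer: $\frac{1}{81641} \approx 1.2249 \cdot 10^{-5}$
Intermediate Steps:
$S{\left(u \right)} = 1$ ($S{\left(u \right)} = 3 - 2 = 1$)
$Q{\left(v \right)} = -413 - 7 v$ ($Q{\left(v \right)} = 7 \left(-59 - v\right) = -413 - 7 v$)
$\frac{1}{82061 + Q{\left(S{\left(\frac{1}{-10 + 1} \right)} \right)}} = \frac{1}{82061 - 420} = \frac{1}{81641}$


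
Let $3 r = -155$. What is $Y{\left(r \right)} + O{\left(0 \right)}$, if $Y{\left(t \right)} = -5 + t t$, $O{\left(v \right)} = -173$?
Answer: $\frac{22423}{9} \approx 2491.4$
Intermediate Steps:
$r = - \frac{155}{3}$ ($r = \frac{1}{3} \left(-155\right) = - \frac{155}{3} \approx -51.667$)
$Y{\left(t \right)} = -5 + t^{2}$
$Y{\left(r \right)} + O{\left(0 \right)} = \left(-5 + \left(- \frac{155}{3}\right)^{2}\right) - 173 = \left(-5 + \frac{24025}{9}\right) - 173 = \frac{23980}{9} - 173 = \frac{22423}{9}$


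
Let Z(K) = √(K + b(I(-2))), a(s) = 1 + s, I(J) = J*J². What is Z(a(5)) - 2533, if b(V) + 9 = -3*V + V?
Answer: -2533 + √13 ≈ -2529.4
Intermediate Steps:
I(J) = J³
b(V) = -9 - 2*V (b(V) = -9 + (-3*V + V) = -9 - 2*V)
Z(K) = √(7 + K) (Z(K) = √(K + (-9 - 2*(-2)³)) = √(K + (-9 - 2*(-8))) = √(K + (-9 + 16)) = √(K + 7) = √(7 + K))
Z(a(5)) - 2533 = √(7 + (1 + 5)) - 2533 = √(7 + 6) - 2533 = √13 - 2533 = -2533 + √13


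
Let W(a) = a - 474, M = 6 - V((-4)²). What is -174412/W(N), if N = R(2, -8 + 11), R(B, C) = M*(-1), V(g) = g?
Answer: 43603/116 ≈ 375.89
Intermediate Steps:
M = -10 (M = 6 - 1*(-4)² = 6 - 1*16 = 6 - 16 = -10)
R(B, C) = 10 (R(B, C) = -10*(-1) = 10)
N = 10
W(a) = -474 + a
-174412/W(N) = -174412/(-474 + 10) = -174412/(-464) = -174412*(-1/464) = 43603/116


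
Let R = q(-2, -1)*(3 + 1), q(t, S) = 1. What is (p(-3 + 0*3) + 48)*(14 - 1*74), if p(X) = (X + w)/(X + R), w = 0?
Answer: -2700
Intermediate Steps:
R = 4 (R = 1*(3 + 1) = 1*4 = 4)
p(X) = X/(4 + X) (p(X) = (X + 0)/(X + 4) = X/(4 + X))
(p(-3 + 0*3) + 48)*(14 - 1*74) = ((-3 + 0*3)/(4 + (-3 + 0*3)) + 48)*(14 - 1*74) = ((-3 + 0)/(4 + (-3 + 0)) + 48)*(14 - 74) = (-3/(4 - 3) + 48)*(-60) = (-3/1 + 48)*(-60) = (-3*1 + 48)*(-60) = (-3 + 48)*(-60) = 45*(-60) = -2700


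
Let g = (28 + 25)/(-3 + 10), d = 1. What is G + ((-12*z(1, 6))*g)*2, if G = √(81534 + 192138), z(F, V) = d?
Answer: -1272/7 + 6*√7602 ≈ 341.42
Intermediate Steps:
z(F, V) = 1
G = 6*√7602 (G = √273672 = 6*√7602 ≈ 523.14)
g = 53/7 ≈ 7.5714
G + ((-12*z(1, 6))*g)*2 = 6*√7602 + (-12*1*(53/7))*2 = 6*√7602 - 12*53/7*2 = 6*√7602 - 636/7*2 = 6*√7602 - 1272/7 = -1272/7 + 6*√7602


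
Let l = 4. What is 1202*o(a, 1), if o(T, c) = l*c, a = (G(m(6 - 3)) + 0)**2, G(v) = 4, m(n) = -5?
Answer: 4808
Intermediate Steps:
a = 16 (a = (4 + 0)**2 = 4**2 = 16)
o(T, c) = 4*c
1202*o(a, 1) = 1202*(4*1) = 1202*4 = 4808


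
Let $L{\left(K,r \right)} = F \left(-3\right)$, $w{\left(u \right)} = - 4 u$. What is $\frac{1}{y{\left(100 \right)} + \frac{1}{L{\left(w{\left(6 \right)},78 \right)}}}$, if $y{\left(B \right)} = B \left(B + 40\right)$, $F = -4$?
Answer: $\frac{12}{168001} \approx 7.1428 \cdot 10^{-5}$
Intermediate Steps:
$y{\left(B \right)} = B \left(40 + B\right)$
$L{\left(K,r \right)} = 12$ ($L{\left(K,r \right)} = \left(-4\right) \left(-3\right) = 12$)
$\frac{1}{y{\left(100 \right)} + \frac{1}{L{\left(w{\left(6 \right)},78 \right)}}} = \frac{1}{100 \left(40 + 100\right) + \frac{1}{12}} = \frac{1}{100 \cdot 140 + \frac{1}{12}} = \frac{1}{14000 + \frac{1}{12}} = \frac{1}{\frac{168001}{12}} = \frac{12}{168001}$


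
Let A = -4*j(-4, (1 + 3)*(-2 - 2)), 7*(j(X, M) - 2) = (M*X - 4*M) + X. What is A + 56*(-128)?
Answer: -50728/7 ≈ -7246.9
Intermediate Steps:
j(X, M) = 2 - 4*M/7 + X/7 + M*X/7 (j(X, M) = 2 + ((M*X - 4*M) + X)/7 = 2 + ((-4*M + M*X) + X)/7 = 2 + (X - 4*M + M*X)/7 = 2 + (-4*M/7 + X/7 + M*X/7) = 2 - 4*M/7 + X/7 + M*X/7)
A = -552/7 (A = -4*(2 - 4*(1 + 3)*(-2 - 2)/7 + (⅐)*(-4) + (⅐)*((1 + 3)*(-2 - 2))*(-4)) = -4*(2 - 16*(-4)/7 - 4/7 + (⅐)*(4*(-4))*(-4)) = -4*(2 - 4/7*(-16) - 4/7 + (⅐)*(-16)*(-4)) = -4*(2 + 64/7 - 4/7 + 64/7) = -4*138/7 = -552/7 ≈ -78.857)
A + 56*(-128) = -552/7 + 56*(-128) = -552/7 - 7168 = -50728/7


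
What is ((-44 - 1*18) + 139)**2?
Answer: 5929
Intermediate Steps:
((-44 - 1*18) + 139)**2 = ((-44 - 18) + 139)**2 = (-62 + 139)**2 = 77**2 = 5929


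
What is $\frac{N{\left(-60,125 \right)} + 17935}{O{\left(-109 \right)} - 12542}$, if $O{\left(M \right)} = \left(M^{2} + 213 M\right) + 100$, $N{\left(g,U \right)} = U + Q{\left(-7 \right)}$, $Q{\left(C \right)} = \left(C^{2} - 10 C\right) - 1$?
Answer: $- \frac{9089}{11889} \approx -0.76449$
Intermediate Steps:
$Q{\left(C \right)} = -1 + C^{2} - 10 C$
$N{\left(g,U \right)} = 118 + U$ ($N{\left(g,U \right)} = U - \left(-69 - 49\right) = U + \left(-1 + 49 + 70\right) = U + 118 = 118 + U$)
$O{\left(M \right)} = 100 + M^{2} + 213 M$
$\frac{N{\left(-60,125 \right)} + 17935}{O{\left(-109 \right)} - 12542} = \frac{\left(118 + 125\right) + 17935}{\left(100 + \left(-109\right)^{2} + 213 \left(-109\right)\right) - 12542} = \frac{243 + 17935}{\left(100 + 11881 - 23217\right) - 12542} = \frac{18178}{-11236 - 12542} = \frac{18178}{-23778} = 18178 \left(- \frac{1}{23778}\right) = - \frac{9089}{11889}$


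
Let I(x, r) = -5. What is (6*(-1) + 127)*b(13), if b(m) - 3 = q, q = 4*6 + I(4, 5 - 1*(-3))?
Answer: 2662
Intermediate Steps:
q = 19 (q = 4*6 - 5 = 24 - 5 = 19)
b(m) = 22 (b(m) = 3 + 19 = 22)
(6*(-1) + 127)*b(13) = (6*(-1) + 127)*22 = (-6 + 127)*22 = 121*22 = 2662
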